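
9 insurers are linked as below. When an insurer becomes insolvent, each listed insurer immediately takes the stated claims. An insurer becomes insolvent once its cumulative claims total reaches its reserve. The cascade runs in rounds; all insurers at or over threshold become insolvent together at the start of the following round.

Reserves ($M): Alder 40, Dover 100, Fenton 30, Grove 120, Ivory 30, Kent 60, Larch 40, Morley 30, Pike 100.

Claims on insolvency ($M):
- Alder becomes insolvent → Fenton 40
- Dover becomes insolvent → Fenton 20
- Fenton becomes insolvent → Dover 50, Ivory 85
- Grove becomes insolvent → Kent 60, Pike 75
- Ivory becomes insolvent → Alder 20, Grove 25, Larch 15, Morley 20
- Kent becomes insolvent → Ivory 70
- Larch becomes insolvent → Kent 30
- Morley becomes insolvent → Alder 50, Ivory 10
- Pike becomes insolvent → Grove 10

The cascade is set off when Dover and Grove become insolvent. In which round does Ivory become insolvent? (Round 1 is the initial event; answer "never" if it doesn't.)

3

Round 1 — Dover, Grove become insolvent (initial).
  Fenton: +20 → 20 < 30
  Kent: +60 → 60 ≥ 60
  Pike: +75 → 75 < 100
Round 2 — Kent becomes insolvent.
  Ivory: +70 → 70 ≥ 30
Round 3 — Ivory becomes insolvent.
  Alder: +20 → 20 < 40
  Larch: +15 → 15 < 40
  Morley: +20 → 20 < 30
No further insolvencies.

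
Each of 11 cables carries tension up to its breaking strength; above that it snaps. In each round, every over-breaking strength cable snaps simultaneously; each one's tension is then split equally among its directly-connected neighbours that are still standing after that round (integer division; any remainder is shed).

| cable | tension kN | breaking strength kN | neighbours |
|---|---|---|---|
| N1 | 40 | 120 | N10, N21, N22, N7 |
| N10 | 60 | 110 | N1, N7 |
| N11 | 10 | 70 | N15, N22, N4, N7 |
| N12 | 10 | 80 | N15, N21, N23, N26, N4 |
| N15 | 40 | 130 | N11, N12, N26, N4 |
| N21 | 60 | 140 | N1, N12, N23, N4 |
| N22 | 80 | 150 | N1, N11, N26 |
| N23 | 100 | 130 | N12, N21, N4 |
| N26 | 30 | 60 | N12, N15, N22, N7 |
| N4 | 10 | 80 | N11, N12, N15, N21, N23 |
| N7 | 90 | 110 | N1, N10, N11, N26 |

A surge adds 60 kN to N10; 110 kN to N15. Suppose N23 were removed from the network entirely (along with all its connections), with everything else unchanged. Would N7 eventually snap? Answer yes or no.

yes

With N23 removed:
Round 1 — N10 at 120 > 110; N15 at 150 > 130. N10, N15 snap.
  N10 sheds 120 kN to N1, N7: 60 each.
    N1: 40+60 = 100 ≤ 120
    N7: 90+60 = 150 > 110
  N15 sheds 150 kN to N11, N12, N26, N4: 37 each (2 lost).
    N11: 10+37 = 47 ≤ 70
    N12: 10+37 = 47 ≤ 80
    N26: 30+37 = 67 > 60
    N4: 10+37 = 47 ≤ 80
Round 2 — N26, N7 snap.
  N26 sheds 67 kN to N12, N22: 33 each (1 lost).
    N12: 47+33 = 80 ≤ 80
    N22: 80+33 = 113 ≤ 150
  N7 sheds 150 kN to N1, N11: 75 each.
    N1: 100+75 = 175 > 120
    N11: 47+75 = 122 > 70
Round 3 — N1, N11 snap.
  N1 sheds 175 kN to N21, N22: 87 each (1 lost).
    N21: 60+87 = 147 > 140
    N22: 113+87 = 200 > 150
  N11 sheds 122 kN to N22, N4: 61 each.
    N22: 200+61 = 261 > 150
    N4: 47+61 = 108 > 80
Round 4 — N21, N22, N4 snap.
  N21 sheds 147 kN to N12: 147 each.
    N12: 80+147 = 227 > 80
  N22 sheds 261 kN: no online neighbours, lost.
  N4 sheds 108 kN to N12: 108 each.
    N12: 227+108 = 335 > 80
Round 5 — N12 snaps.
  N12 sheds 335 kN: no online neighbours, lost.
No further breaks.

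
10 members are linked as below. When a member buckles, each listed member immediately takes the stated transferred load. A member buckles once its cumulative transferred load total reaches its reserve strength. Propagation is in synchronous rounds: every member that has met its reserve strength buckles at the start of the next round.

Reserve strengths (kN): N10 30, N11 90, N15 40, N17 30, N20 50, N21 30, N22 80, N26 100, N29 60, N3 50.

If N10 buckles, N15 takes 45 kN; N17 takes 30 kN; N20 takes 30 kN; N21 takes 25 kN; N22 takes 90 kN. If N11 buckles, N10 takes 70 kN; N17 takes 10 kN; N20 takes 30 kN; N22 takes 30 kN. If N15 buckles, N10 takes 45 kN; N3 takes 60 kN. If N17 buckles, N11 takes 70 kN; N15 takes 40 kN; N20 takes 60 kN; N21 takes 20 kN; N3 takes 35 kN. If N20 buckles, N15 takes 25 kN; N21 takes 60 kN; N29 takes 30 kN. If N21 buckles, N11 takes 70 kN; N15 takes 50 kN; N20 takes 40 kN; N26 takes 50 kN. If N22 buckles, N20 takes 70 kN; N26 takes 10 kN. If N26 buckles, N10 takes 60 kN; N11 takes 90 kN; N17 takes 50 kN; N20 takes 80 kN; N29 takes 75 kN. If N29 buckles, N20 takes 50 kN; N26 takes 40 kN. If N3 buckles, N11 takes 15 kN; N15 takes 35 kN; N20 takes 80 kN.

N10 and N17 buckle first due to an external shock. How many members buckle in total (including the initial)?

8

Round 1 — N10, N17 buckle (initial).
  N11: +70 → 70 < 90
  N15: +45+40 → 85 ≥ 40
  N20: +30+60 → 90 ≥ 50
  N21: +25+20 → 45 ≥ 30
  N22: +90 → 90 ≥ 80
  N3: +35 → 35 < 50
Round 2 — N15, N20, N21, N22 buckle.
  N11: +70 → 140 ≥ 90
  N26: +50+10 → 60 < 100
  N29: +30 → 30 < 60
  N3: +60 → 95 ≥ 50
Round 3 — N11, N3 buckle.
No further bucklings.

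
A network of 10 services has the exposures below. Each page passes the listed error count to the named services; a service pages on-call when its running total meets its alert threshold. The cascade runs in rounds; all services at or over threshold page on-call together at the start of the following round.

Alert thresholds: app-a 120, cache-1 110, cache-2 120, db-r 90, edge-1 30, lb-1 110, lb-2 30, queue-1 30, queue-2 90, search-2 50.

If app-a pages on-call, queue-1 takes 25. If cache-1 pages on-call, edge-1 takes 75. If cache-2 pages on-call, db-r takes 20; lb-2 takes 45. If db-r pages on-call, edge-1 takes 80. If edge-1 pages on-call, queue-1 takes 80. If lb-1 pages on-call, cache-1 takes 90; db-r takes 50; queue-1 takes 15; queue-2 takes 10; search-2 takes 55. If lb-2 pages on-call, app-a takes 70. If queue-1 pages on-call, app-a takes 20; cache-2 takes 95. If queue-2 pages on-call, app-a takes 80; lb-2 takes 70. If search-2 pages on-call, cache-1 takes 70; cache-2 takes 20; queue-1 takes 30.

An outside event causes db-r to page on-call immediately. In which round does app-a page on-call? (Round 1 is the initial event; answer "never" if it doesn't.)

never

Round 1 — db-r pages on-call (initial).
  edge-1: +80 → 80 ≥ 30
Round 2 — edge-1 pages on-call.
  queue-1: +80 → 80 ≥ 30
Round 3 — queue-1 pages on-call.
  app-a: +20 → 20 < 120
  cache-2: +95 → 95 < 120
No further pages.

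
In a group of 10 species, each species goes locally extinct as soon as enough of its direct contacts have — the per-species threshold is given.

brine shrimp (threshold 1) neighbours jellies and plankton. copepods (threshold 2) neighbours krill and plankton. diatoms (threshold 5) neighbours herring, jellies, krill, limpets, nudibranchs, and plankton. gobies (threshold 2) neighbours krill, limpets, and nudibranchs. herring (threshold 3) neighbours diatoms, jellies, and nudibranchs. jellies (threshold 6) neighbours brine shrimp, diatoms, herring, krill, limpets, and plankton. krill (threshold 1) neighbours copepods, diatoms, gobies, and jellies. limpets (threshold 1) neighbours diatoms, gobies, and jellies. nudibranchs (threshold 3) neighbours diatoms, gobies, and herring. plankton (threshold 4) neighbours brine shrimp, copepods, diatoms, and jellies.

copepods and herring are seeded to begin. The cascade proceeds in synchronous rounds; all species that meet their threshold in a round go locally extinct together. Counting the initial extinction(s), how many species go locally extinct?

Round 1 — copepods, herring go locally extinct (initial).
Round 2 — checking thresholds:
  diatoms: 1 of 6 neighbours < 5, not yet.
  jellies: 1 of 6 neighbours < 6, not yet.
  krill: 1 of 4 neighbours ≥ 1, goes locally extinct.
  nudibranchs: 1 of 3 neighbours < 3, not yet.
  plankton: 1 of 4 neighbours < 4, not yet.
Round 3 — no new extinctions; cascade stops.

3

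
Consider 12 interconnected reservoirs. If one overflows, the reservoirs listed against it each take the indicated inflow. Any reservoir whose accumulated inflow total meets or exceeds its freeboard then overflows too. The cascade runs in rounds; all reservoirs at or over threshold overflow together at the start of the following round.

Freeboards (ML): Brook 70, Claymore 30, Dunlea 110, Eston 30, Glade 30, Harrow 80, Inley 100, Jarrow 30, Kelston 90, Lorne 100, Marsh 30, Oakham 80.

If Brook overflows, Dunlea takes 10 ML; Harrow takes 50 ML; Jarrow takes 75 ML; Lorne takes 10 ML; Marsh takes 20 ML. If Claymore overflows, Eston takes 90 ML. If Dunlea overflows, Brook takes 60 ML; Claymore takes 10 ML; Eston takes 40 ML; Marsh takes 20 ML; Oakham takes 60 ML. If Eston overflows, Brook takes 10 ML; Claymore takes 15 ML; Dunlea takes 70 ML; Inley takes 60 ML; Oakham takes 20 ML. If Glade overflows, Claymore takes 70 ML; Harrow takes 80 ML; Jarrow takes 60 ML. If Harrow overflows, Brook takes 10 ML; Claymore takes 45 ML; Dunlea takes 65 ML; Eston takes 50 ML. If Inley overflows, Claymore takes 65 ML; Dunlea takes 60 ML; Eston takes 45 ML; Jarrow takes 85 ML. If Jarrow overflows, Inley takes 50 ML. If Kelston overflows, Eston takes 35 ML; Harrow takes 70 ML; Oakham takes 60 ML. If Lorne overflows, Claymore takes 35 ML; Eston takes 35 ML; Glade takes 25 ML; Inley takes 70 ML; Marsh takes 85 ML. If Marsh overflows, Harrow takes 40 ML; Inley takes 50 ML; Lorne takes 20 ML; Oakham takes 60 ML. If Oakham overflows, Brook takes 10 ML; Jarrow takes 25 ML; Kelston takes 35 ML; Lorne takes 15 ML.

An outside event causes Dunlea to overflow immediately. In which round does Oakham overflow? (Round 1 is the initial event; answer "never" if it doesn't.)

3

Round 1 — Dunlea overflows (initial).
  Brook: +60 → 60 < 70
  Claymore: +10 → 10 < 30
  Eston: +40 → 40 ≥ 30
  Marsh: +20 → 20 < 30
  Oakham: +60 → 60 < 80
Round 2 — Eston overflows.
  Brook: +10 → 70 ≥ 70
  Claymore: +15 → 25 < 30
  Inley: +60 → 60 < 100
  Oakham: +20 → 80 ≥ 80
Round 3 — Brook, Oakham overflow.
  Harrow: +50 → 50 < 80
  Jarrow: +75+25 → 100 ≥ 30
  Kelston: +35 → 35 < 90
  Lorne: +10+15 → 25 < 100
  Marsh: +20 → 40 ≥ 30
Round 4 — Jarrow, Marsh overflow.
  Harrow: +40 → 90 ≥ 80
  Inley: +50+50 → 160 ≥ 100
  Lorne: +20 → 45 < 100
Round 5 — Harrow, Inley overflow.
  Claymore: +45+65 → 135 ≥ 30
Round 6 — Claymore overflows.
No further overflows.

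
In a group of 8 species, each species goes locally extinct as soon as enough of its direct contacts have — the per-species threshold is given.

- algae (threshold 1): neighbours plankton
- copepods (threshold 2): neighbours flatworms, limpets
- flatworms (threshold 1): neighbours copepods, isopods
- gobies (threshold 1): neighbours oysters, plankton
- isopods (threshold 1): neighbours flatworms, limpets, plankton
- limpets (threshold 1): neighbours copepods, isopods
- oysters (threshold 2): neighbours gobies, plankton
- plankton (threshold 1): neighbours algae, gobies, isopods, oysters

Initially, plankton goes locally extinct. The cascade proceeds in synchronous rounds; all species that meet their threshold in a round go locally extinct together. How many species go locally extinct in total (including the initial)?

8

Round 1 — plankton goes locally extinct (initial).
Round 2 — checking thresholds:
  algae: 1 of 1 neighbours ≥ 1, goes locally extinct.
  gobies: 1 of 2 neighbours ≥ 1, goes locally extinct.
  isopods: 1 of 3 neighbours ≥ 1, goes locally extinct.
  oysters: 1 of 2 neighbours < 2, below threshold.
Round 3 — checking thresholds:
  flatworms: 1 of 2 neighbours ≥ 1, goes locally extinct.
  limpets: 1 of 2 neighbours ≥ 1, goes locally extinct.
  oysters: 2 of 2 neighbours ≥ 2, goes locally extinct.
Round 4 — checking thresholds:
  copepods: 2 of 2 neighbours ≥ 2, goes locally extinct.
Round 5 — no new extinctions; cascade stops.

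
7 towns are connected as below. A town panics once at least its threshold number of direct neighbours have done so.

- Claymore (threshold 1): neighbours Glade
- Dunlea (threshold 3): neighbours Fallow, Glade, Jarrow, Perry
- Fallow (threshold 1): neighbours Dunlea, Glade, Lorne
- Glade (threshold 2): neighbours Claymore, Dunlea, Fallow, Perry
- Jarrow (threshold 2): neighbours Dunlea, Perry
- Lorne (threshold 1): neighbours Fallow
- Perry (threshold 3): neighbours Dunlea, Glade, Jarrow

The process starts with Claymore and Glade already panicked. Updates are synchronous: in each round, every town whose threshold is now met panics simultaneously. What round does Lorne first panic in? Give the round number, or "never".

Round 1 — Claymore, Glade panic (initial).
Round 2 — checking thresholds:
  Dunlea: 1 of 4 neighbours < 3, holds.
  Fallow: 1 of 3 neighbours ≥ 1, panics.
  Perry: 1 of 3 neighbours < 3, holds.
Round 3 — checking thresholds:
  Dunlea: 2 of 4 neighbours < 3, holds.
  Lorne: 1 of 1 neighbours ≥ 1, panics.
  Perry: 1 of 3 neighbours < 3, holds.
Round 4 — no new panics; cascade stops.

3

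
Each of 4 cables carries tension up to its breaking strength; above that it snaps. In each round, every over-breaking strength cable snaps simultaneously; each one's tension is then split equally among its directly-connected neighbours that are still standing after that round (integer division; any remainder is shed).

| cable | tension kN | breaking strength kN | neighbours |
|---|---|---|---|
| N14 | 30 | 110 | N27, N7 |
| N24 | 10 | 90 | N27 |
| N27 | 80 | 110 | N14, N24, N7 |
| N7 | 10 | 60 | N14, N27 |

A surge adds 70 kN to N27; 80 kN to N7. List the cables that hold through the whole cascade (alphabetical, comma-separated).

N24

Round 1 — N27 at 150 > 110; N7 at 90 > 60. N27, N7 snap.
  N27 sheds 150 kN to N14, N24: 75 each.
    N14: 30+75 = 105 ≤ 110
    N24: 10+75 = 85 ≤ 90
  N7 sheds 90 kN to N14: 90 each.
    N14: 105+90 = 195 > 110
Round 2 — N14 snaps.
  N14 sheds 195 kN: no online neighbours, lost.
No further breaks.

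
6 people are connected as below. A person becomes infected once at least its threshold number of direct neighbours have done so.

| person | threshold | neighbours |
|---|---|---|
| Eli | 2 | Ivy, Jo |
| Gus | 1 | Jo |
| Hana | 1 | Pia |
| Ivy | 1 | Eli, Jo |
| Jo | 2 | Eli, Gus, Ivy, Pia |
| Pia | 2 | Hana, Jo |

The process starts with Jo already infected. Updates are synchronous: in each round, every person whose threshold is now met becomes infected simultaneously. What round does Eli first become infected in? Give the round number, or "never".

3

Round 1 — Jo becomes infected (initial).
Round 2 — checking thresholds:
  Eli: 1 of 2 neighbours < 2, not yet.
  Gus: 1 of 1 neighbours ≥ 1, becomes infected.
  Ivy: 1 of 2 neighbours ≥ 1, becomes infected.
  Pia: 1 of 2 neighbours < 2, not yet.
Round 3 — checking thresholds:
  Eli: 2 of 2 neighbours ≥ 2, becomes infected.
  Pia: 1 of 2 neighbours < 2, not yet.
Round 4 — no new infections; cascade stops.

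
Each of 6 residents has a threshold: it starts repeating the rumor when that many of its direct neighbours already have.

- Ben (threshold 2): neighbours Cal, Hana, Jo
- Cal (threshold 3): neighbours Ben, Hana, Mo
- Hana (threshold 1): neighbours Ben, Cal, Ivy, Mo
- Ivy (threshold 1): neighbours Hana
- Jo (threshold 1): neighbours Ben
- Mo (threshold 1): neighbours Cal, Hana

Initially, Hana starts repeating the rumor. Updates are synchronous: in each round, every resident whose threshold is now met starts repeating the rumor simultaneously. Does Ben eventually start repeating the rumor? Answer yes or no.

no

Round 1 — Hana starts repeating the rumor (initial).
Round 2 — checking thresholds:
  Ben: 1 of 3 neighbours < 2, holds.
  Cal: 1 of 3 neighbours < 3, holds.
  Ivy: 1 of 1 neighbours ≥ 1, starts repeating the rumor.
  Mo: 1 of 2 neighbours ≥ 1, starts repeating the rumor.
Round 3 — no new spreads; cascade stops.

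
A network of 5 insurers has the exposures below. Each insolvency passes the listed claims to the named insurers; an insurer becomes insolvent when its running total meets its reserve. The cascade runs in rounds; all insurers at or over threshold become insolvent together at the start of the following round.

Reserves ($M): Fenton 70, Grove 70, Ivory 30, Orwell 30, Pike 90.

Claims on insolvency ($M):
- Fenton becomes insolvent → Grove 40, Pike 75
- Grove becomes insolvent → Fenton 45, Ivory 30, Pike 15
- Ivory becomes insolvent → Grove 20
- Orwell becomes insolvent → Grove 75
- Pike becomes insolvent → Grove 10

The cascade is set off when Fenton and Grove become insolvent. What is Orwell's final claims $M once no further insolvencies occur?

0

Round 1 — Fenton, Grove become insolvent (initial).
  Ivory: +30 → 30 ≥ 30
  Pike: +75+15 → 90 ≥ 90
Round 2 — Ivory, Pike become insolvent.
No further insolvencies.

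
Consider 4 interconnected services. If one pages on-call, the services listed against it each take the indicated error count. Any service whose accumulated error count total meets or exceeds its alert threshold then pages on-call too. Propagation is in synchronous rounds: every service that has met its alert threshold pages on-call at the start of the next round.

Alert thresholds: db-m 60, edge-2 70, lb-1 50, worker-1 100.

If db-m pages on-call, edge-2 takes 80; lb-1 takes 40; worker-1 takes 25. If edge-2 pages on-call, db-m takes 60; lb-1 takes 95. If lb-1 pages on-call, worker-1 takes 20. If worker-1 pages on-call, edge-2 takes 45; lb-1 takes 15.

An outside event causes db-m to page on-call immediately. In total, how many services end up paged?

3

Round 1 — db-m pages on-call (initial).
  edge-2: +80 → 80 ≥ 70
  lb-1: +40 → 40 < 50
  worker-1: +25 → 25 < 100
Round 2 — edge-2 pages on-call.
  lb-1: +95 → 135 ≥ 50
Round 3 — lb-1 pages on-call.
  worker-1: +20 → 45 < 100
No further pages.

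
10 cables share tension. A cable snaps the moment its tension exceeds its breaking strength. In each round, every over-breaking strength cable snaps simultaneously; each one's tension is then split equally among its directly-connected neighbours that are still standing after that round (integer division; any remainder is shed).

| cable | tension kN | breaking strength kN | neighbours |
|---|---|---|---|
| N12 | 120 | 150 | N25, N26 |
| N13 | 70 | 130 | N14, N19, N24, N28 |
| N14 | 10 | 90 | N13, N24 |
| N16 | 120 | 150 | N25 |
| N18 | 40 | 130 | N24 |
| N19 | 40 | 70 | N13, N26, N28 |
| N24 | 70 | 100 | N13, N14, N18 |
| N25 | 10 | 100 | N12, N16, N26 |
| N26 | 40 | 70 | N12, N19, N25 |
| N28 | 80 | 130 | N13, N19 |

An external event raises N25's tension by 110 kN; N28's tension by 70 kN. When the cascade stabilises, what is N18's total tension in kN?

Round 1 — N25 at 120 > 100; N28 at 150 > 130. N25, N28 snap.
  N25 sheds 120 kN to N12, N16, N26: 40 each.
    N12: 120+40 = 160 > 150
    N16: 120+40 = 160 > 150
    N26: 40+40 = 80 > 70
  N28 sheds 150 kN to N13, N19: 75 each.
    N13: 70+75 = 145 > 130
    N19: 40+75 = 115 > 70
Round 2 — N12, N13, N16, N19, N26 snap.
  N12 sheds 160 kN: no online neighbours, lost.
  N13 sheds 145 kN to N14, N24: 72 each (1 lost).
    N14: 10+72 = 82 ≤ 90
    N24: 70+72 = 142 > 100
  N16 sheds 160 kN: no online neighbours, lost.
  N19 sheds 115 kN: no online neighbours, lost.
  N26 sheds 80 kN: no online neighbours, lost.
Round 3 — N24 snaps.
  N24 sheds 142 kN to N14, N18: 71 each.
    N14: 82+71 = 153 > 90
    N18: 40+71 = 111 ≤ 130
Round 4 — N14 snaps.
  N14 sheds 153 kN: no online neighbours, lost.
No further breaks.

111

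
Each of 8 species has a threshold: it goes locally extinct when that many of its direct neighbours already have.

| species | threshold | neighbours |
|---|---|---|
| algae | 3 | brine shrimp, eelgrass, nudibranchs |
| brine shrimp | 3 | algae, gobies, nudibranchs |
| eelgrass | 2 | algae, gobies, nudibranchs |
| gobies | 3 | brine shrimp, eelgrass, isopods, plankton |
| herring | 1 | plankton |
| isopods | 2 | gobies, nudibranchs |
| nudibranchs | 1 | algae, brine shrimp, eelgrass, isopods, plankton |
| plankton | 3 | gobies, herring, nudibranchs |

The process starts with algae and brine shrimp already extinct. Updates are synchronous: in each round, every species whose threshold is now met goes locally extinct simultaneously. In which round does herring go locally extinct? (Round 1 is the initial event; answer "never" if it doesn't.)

never

Round 1 — algae, brine shrimp go locally extinct (initial).
Round 2 — checking thresholds:
  eelgrass: 1 of 3 neighbours < 2, below threshold.
  gobies: 1 of 4 neighbours < 3, below threshold.
  nudibranchs: 2 of 5 neighbours ≥ 1, goes locally extinct.
Round 3 — checking thresholds:
  eelgrass: 2 of 3 neighbours ≥ 2, goes locally extinct.
  gobies: 1 of 4 neighbours < 3, below threshold.
  isopods: 1 of 2 neighbours < 2, below threshold.
  plankton: 1 of 3 neighbours < 3, below threshold.
Round 4 — no new extinctions; cascade stops.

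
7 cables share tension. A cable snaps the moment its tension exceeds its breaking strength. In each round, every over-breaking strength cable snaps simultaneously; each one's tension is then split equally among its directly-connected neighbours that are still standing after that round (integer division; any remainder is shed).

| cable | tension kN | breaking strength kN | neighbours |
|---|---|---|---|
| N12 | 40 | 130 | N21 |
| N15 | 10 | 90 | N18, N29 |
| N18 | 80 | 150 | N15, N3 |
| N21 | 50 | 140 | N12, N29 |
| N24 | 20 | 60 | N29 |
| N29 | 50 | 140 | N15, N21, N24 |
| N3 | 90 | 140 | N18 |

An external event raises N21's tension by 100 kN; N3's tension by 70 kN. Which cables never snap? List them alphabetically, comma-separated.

Round 1 — N21 at 150 > 140; N3 at 160 > 140. N21, N3 snap.
  N21 sheds 150 kN to N12, N29: 75 each.
    N12: 40+75 = 115 ≤ 130
    N29: 50+75 = 125 ≤ 140
  N3 sheds 160 kN to N18: 160 each.
    N18: 80+160 = 240 > 150
Round 2 — N18 snaps.
  N18 sheds 240 kN to N15: 240 each.
    N15: 10+240 = 250 > 90
Round 3 — N15 snaps.
  N15 sheds 250 kN to N29: 250 each.
    N29: 125+250 = 375 > 140
Round 4 — N29 snaps.
  N29 sheds 375 kN to N24: 375 each.
    N24: 20+375 = 395 > 60
Round 5 — N24 snaps.
  N24 sheds 395 kN: no online neighbours, lost.
No further breaks.

N12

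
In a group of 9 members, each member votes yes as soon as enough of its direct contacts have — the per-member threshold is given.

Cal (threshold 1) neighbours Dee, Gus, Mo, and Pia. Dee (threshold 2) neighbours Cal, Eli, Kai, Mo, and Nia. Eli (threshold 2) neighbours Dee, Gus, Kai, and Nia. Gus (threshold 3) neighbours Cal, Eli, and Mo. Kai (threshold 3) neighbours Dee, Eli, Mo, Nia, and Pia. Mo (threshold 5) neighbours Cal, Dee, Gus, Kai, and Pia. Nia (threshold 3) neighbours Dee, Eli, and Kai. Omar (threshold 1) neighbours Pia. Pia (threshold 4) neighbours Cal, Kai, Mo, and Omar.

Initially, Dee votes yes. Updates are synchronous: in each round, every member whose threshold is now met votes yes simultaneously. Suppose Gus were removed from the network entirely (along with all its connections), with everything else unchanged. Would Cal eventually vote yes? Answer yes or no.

With Gus removed:
Round 1 — Dee votes yes (initial).
Round 2 — checking thresholds:
  Cal: 1 of 3 neighbours ≥ 1, votes yes.
  Eli: 1 of 3 neighbours < 2, not yet.
  Kai: 1 of 5 neighbours < 3, not yet.
  Mo: 1 of 4 neighbours < 5, not yet.
  Nia: 1 of 3 neighbours < 3, not yet.
Round 3 — no new yes votes; cascade stops.

yes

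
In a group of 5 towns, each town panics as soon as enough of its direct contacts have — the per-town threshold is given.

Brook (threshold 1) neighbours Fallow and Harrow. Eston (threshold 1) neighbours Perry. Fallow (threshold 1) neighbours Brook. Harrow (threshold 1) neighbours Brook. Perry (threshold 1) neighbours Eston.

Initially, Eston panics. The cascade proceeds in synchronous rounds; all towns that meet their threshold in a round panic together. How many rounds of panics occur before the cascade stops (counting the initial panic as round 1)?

2

Round 1 — Eston panics (initial).
Round 2 — checking thresholds:
  Perry: 1 of 1 neighbours ≥ 1, panics.
Round 3 — no new panics; cascade stops.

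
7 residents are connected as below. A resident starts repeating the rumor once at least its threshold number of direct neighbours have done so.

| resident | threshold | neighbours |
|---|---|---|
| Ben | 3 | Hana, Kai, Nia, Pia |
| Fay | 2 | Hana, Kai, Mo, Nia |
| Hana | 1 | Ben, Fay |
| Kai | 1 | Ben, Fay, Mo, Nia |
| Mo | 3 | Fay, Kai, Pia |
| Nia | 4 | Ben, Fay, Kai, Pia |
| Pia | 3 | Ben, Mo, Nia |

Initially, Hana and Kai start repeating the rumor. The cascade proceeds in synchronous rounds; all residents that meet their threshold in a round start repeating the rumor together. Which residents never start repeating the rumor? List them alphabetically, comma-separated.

Ben, Mo, Nia, Pia

Round 1 — Hana, Kai start repeating the rumor (initial).
Round 2 — checking thresholds:
  Ben: 2 of 4 neighbours < 3, holds.
  Fay: 2 of 4 neighbours ≥ 2, starts repeating the rumor.
  Mo: 1 of 3 neighbours < 3, holds.
  Nia: 1 of 4 neighbours < 4, holds.
Round 3 — no new spreads; cascade stops.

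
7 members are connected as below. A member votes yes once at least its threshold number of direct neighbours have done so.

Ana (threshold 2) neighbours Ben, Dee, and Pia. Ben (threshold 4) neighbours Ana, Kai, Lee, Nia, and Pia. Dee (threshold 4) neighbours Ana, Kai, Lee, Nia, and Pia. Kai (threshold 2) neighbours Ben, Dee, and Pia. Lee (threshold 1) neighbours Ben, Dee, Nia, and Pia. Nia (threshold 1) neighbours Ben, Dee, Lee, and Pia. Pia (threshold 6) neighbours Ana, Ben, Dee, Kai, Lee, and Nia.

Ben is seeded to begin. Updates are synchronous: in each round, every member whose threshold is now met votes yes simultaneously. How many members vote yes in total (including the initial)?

Round 1 — Ben votes yes (initial).
Round 2 — checking thresholds:
  Ana: 1 of 3 neighbours < 2, below threshold.
  Kai: 1 of 3 neighbours < 2, below threshold.
  Lee: 1 of 4 neighbours ≥ 1, votes yes.
  Nia: 1 of 4 neighbours ≥ 1, votes yes.
  Pia: 1 of 6 neighbours < 6, below threshold.
Round 3 — no new yes votes; cascade stops.

3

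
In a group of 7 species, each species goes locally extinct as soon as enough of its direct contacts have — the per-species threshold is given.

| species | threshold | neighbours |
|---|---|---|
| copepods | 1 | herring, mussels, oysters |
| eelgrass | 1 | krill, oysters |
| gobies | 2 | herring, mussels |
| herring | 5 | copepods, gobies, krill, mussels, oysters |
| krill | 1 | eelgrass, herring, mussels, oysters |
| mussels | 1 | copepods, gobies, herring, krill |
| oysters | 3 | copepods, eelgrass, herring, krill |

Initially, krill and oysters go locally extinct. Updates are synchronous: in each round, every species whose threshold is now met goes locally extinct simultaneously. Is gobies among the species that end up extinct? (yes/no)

no

Round 1 — krill, oysters go locally extinct (initial).
Round 2 — checking thresholds:
  copepods: 1 of 3 neighbours ≥ 1, goes locally extinct.
  eelgrass: 2 of 2 neighbours ≥ 1, goes locally extinct.
  herring: 2 of 5 neighbours < 5, not yet.
  mussels: 1 of 4 neighbours ≥ 1, goes locally extinct.
Round 3 — no new extinctions; cascade stops.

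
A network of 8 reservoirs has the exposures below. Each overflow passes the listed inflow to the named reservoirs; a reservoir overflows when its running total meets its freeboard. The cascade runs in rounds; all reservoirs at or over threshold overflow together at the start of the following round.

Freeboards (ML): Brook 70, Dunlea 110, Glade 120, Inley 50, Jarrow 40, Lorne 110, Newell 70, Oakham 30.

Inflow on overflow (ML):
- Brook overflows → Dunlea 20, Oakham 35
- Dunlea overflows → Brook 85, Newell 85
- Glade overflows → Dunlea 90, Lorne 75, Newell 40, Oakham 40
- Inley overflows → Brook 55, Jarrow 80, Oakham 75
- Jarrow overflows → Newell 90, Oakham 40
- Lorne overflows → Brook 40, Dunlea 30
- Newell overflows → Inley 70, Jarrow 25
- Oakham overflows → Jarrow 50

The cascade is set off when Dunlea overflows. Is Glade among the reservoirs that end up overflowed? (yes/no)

no

Round 1 — Dunlea overflows (initial).
  Brook: +85 → 85 ≥ 70
  Newell: +85 → 85 ≥ 70
Round 2 — Brook, Newell overflow.
  Inley: +70 → 70 ≥ 50
  Jarrow: +25 → 25 < 40
  Oakham: +35 → 35 ≥ 30
Round 3 — Inley, Oakham overflow.
  Jarrow: +80+50 → 155 ≥ 40
Round 4 — Jarrow overflows.
No further overflows.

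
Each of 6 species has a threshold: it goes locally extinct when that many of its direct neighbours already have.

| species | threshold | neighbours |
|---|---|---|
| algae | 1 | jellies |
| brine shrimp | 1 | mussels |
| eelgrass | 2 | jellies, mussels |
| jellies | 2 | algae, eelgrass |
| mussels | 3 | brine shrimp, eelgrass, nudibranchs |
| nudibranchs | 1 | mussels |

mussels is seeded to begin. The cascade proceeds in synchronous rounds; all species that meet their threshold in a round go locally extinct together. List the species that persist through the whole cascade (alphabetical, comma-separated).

algae, eelgrass, jellies

Round 1 — mussels goes locally extinct (initial).
Round 2 — checking thresholds:
  brine shrimp: 1 of 1 neighbours ≥ 1, goes locally extinct.
  eelgrass: 1 of 2 neighbours < 2, below threshold.
  nudibranchs: 1 of 1 neighbours ≥ 1, goes locally extinct.
Round 3 — no new extinctions; cascade stops.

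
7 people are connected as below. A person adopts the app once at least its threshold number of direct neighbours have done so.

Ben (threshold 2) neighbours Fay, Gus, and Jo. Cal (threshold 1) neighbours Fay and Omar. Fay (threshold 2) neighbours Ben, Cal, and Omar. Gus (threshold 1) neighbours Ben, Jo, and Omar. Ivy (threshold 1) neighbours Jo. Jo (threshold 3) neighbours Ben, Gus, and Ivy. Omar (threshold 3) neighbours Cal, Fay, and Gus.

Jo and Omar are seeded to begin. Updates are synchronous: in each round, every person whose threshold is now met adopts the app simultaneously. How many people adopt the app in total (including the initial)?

7

Round 1 — Jo, Omar adopt the app (initial).
Round 2 — checking thresholds:
  Ben: 1 of 3 neighbours < 2, below threshold.
  Cal: 1 of 2 neighbours ≥ 1, adopts the app.
  Fay: 1 of 3 neighbours < 2, below threshold.
  Gus: 2 of 3 neighbours ≥ 1, adopts the app.
  Ivy: 1 of 1 neighbours ≥ 1, adopts the app.
Round 3 — checking thresholds:
  Ben: 2 of 3 neighbours ≥ 2, adopts the app.
  Fay: 2 of 3 neighbours ≥ 2, adopts the app.
Round 4 — no new adoptions; cascade stops.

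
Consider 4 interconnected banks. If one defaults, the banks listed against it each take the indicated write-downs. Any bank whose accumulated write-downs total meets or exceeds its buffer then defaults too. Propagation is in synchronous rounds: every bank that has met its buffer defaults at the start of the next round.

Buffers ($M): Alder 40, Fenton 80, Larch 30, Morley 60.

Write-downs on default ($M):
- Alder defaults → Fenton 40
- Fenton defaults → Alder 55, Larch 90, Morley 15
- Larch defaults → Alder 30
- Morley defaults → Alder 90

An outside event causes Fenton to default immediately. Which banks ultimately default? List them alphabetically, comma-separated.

Alder, Fenton, Larch

Round 1 — Fenton defaults (initial).
  Alder: +55 → 55 ≥ 40
  Larch: +90 → 90 ≥ 30
  Morley: +15 → 15 < 60
Round 2 — Alder, Larch default.
No further defaults.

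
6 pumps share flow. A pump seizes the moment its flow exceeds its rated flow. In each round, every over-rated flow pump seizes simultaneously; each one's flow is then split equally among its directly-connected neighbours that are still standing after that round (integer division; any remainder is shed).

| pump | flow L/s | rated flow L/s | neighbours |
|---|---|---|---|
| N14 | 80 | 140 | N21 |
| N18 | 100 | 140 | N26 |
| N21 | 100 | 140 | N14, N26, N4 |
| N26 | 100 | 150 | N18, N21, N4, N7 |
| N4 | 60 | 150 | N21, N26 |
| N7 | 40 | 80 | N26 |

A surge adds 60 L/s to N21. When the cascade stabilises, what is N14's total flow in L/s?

133

Round 1 — N21 at 160 > 140. N21 seizes.
  N21 sheds 160 L/s to N14, N26, N4: 53 each (1 lost).
    N14: 80+53 = 133 ≤ 140
    N26: 100+53 = 153 > 150
    N4: 60+53 = 113 ≤ 150
Round 2 — N26 seizes.
  N26 sheds 153 L/s to N18, N4, N7: 51 each.
    N18: 100+51 = 151 > 140
    N4: 113+51 = 164 > 150
    N7: 40+51 = 91 > 80
Round 3 — N18, N4, N7 seize.
  N18 sheds 151 L/s: no online neighbours, lost.
  N4 sheds 164 L/s: no online neighbours, lost.
  N7 sheds 91 L/s: no online neighbours, lost.
No further seizures.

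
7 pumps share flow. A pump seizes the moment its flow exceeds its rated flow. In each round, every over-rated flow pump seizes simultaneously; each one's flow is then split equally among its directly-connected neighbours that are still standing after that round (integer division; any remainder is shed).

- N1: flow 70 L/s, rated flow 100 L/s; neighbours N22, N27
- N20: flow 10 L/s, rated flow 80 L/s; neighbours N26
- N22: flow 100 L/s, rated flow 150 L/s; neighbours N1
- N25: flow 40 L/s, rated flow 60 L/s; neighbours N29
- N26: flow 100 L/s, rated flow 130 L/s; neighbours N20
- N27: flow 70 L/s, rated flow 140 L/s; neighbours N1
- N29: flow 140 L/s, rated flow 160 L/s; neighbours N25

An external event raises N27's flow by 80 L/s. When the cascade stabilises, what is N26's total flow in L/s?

100

Round 1 — N27 at 150 > 140. N27 seizes.
  N27 sheds 150 L/s to N1: 150 each.
    N1: 70+150 = 220 > 100
Round 2 — N1 seizes.
  N1 sheds 220 L/s to N22: 220 each.
    N22: 100+220 = 320 > 150
Round 3 — N22 seizes.
  N22 sheds 320 L/s: no online neighbours, lost.
No further seizures.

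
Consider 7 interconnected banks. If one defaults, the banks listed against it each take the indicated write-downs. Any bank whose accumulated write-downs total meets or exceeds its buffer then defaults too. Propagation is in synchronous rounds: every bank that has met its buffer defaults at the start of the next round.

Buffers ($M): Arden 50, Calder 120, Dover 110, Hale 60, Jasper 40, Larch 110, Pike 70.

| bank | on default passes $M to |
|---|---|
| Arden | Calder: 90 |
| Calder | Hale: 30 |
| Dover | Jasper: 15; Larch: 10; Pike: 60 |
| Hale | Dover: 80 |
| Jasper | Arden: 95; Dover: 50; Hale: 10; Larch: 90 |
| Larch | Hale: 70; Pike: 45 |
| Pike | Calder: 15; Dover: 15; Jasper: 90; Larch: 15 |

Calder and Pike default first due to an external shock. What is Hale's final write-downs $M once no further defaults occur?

Round 1 — Calder, Pike default (initial).
  Dover: +15 → 15 < 110
  Hale: +30 → 30 < 60
  Jasper: +90 → 90 ≥ 40
  Larch: +15 → 15 < 110
Round 2 — Jasper defaults.
  Arden: +95 → 95 ≥ 50
  Dover: +50 → 65 < 110
  Hale: +10 → 40 < 60
  Larch: +90 → 105 < 110
Round 3 — Arden defaults.
No further defaults.

40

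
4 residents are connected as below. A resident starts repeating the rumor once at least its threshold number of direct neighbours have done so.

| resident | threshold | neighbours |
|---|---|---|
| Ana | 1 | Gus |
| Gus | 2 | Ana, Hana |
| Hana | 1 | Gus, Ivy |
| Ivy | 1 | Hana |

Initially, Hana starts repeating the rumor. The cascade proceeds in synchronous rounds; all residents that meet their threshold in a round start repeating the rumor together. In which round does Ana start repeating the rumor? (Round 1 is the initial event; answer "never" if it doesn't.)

never

Round 1 — Hana starts repeating the rumor (initial).
Round 2 — checking thresholds:
  Gus: 1 of 2 neighbours < 2, not yet.
  Ivy: 1 of 1 neighbours ≥ 1, starts repeating the rumor.
Round 3 — no new spreads; cascade stops.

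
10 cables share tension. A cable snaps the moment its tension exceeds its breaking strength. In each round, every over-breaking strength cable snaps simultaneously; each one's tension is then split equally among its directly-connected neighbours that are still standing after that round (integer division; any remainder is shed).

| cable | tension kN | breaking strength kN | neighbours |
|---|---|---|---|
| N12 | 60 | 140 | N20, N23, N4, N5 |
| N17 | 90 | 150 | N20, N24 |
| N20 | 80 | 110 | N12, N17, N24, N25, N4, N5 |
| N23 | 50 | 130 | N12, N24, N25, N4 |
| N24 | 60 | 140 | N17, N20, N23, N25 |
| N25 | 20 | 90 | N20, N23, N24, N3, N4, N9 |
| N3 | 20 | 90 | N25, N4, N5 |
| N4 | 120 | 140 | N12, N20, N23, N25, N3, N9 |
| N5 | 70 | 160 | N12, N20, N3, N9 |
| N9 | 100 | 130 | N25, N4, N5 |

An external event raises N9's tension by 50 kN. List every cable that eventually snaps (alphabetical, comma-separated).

N20, N25, N4, N9

Round 1 — N9 at 150 > 130. N9 snaps.
  N9 sheds 150 kN to N25, N4, N5: 50 each.
    N25: 20+50 = 70 ≤ 90
    N4: 120+50 = 170 > 140
    N5: 70+50 = 120 ≤ 160
Round 2 — N4 snaps.
  N4 sheds 170 kN to N12, N20, N23, N25, N3: 34 each.
    N12: 60+34 = 94 ≤ 140
    N20: 80+34 = 114 > 110
    N23: 50+34 = 84 ≤ 130
    N25: 70+34 = 104 > 90
    N3: 20+34 = 54 ≤ 90
Round 3 — N20, N25 snap.
  N20 sheds 114 kN to N12, N17, N24, N5: 28 each (2 lost).
    N12: 94+28 = 122 ≤ 140
    N17: 90+28 = 118 ≤ 150
    N24: 60+28 = 88 ≤ 140
    N5: 120+28 = 148 ≤ 160
  N25 sheds 104 kN to N23, N24, N3: 34 each (2 lost).
    N23: 84+34 = 118 ≤ 130
    N24: 88+34 = 122 ≤ 140
    N3: 54+34 = 88 ≤ 90
No further breaks.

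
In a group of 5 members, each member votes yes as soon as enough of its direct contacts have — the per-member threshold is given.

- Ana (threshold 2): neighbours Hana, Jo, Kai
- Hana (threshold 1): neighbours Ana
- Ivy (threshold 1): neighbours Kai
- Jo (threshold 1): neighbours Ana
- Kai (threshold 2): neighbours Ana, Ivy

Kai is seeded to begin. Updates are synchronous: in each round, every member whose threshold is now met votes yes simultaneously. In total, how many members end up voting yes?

Round 1 — Kai votes yes (initial).
Round 2 — checking thresholds:
  Ana: 1 of 3 neighbours < 2, holds.
  Ivy: 1 of 1 neighbours ≥ 1, votes yes.
Round 3 — no new yes votes; cascade stops.

2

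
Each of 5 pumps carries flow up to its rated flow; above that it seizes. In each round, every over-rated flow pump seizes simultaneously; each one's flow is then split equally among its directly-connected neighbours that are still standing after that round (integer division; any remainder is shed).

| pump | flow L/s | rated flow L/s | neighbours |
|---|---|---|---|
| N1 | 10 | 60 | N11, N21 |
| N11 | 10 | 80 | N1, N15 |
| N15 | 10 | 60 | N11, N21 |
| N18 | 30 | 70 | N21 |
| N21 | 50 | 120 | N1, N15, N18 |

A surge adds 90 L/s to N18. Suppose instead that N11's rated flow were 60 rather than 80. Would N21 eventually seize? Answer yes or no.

yes

With N11's rated flow at 60:
Round 1 — N18 at 120 > 70. N18 seizes.
  N18 sheds 120 L/s to N21: 120 each.
    N21: 50+120 = 170 > 120
Round 2 — N21 seizes.
  N21 sheds 170 L/s to N1, N15: 85 each.
    N1: 10+85 = 95 > 60
    N15: 10+85 = 95 > 60
Round 3 — N1, N15 seize.
  N1 sheds 95 L/s to N11: 95 each.
    N11: 10+95 = 105 > 60
  N15 sheds 95 L/s to N11: 95 each.
    N11: 105+95 = 200 > 60
Round 4 — N11 seizes.
  N11 sheds 200 L/s: no online neighbours, lost.
No further seizures.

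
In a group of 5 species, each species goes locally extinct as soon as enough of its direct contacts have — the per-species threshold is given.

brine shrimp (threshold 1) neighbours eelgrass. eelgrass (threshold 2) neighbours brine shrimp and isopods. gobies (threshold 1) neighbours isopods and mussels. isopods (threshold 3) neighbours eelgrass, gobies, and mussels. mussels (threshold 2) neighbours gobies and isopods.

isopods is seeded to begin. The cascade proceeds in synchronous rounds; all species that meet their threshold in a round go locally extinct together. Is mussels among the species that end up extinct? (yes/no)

Round 1 — isopods goes locally extinct (initial).
Round 2 — checking thresholds:
  eelgrass: 1 of 2 neighbours < 2, not yet.
  gobies: 1 of 2 neighbours ≥ 1, goes locally extinct.
  mussels: 1 of 2 neighbours < 2, not yet.
Round 3 — checking thresholds:
  eelgrass: 1 of 2 neighbours < 2, not yet.
  mussels: 2 of 2 neighbours ≥ 2, goes locally extinct.
Round 4 — no new extinctions; cascade stops.

yes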